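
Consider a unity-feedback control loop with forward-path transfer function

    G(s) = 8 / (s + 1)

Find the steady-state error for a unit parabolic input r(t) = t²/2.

e_ss = ∞

G(s) has no poles at the origin.
This is a Type 0 system; Ka = lim_{s→0} s^2·G(s) = 0, so the steady-state error for a parabola input is infinite.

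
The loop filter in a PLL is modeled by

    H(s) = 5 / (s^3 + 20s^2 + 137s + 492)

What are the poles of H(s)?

s = -4 ± 5j, -12

The poles are the roots of the denominator s^3 + 20s^2 + 137s + 492 = 0.
Trying s = -12: the polynomial evaluates to 0, so (s + 12) is a factor.
Dividing out leaves s^2 + 8s + 41 = 0.
The quadratic formula then gives s = -4 ± 5j.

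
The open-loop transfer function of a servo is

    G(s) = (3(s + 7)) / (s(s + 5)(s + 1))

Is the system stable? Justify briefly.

The poles can be read from the denominator factors: s = 0, -5, -1.
Since the simple pole(s) at s = 0 lie on the jω-axis with none in the right half-plane, the system is marginally stable.

marginally stable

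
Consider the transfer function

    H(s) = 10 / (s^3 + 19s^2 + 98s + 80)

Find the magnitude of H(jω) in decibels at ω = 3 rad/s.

|H(j3)|_dB ≈ -29.0 dB

Substitute s = j3: numerator = 10, denominator = -91 + j267.
|H(j3)| = |10| / |-91 + j267| = 10 / 282.08 ≈ 0.03545.
In decibels: 20·log₁₀(0.03545) ≈ -29.0 dB.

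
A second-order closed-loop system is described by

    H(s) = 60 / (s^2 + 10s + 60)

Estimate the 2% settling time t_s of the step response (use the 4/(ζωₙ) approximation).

t_s ≈ 0.8000 s

Comparing s^2 + 10s + 60 to s^2 + 2ζωₙs + ωₙ²: ωₙ = √60 ≈ 7.746 rad/s and ζ = 10/(2·√60) ≈ 0.6455.
ζωₙ = 10/2 = 5, so t_s ≈ 4/(ζωₙ) = 4/5 = 0.8000 s.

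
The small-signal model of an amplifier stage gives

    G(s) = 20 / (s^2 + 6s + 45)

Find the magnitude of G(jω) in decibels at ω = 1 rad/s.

|G(j1)|_dB ≈ -6.93 dB

Substitute s = j1: numerator = 20, denominator = 44 + j6.
|G(j1)| = |20| / |44 + j6| = 20 / 44.407 ≈ 0.4504.
In decibels: 20·log₁₀(0.4504) ≈ -6.93 dB.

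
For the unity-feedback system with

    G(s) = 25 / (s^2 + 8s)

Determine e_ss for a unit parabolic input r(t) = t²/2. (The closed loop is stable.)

e_ss = ∞

G(s) has one pole at the origin.
This is a Type 1 system; Ka = lim_{s→0} s^2·G(s) = 0, so the steady-state error for a parabola input is infinite.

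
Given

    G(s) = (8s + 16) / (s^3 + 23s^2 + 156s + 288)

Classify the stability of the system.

stable

The denominator s^3 + 23s^2 + 156s + 288 factors as (s + 8)(s + 12)(s + 3), giving poles at s = -8, -12, -3.
Since all poles lie strictly in the left half-plane, the system is stable.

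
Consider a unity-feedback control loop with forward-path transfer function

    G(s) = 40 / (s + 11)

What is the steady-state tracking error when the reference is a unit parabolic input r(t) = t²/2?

G(s) has no poles at the origin.
This is a Type 0 system; Ka = lim_{s→0} s^2·G(s) = 0, so the steady-state error for a parabola input is infinite.

e_ss = ∞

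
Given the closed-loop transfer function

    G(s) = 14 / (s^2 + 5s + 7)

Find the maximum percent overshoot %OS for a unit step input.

Comparing s^2 + 5s + 7 to s^2 + 2ζωₙs + ωₙ²: ωₙ = √7 ≈ 2.646 rad/s and ζ = 5/(2·√7) ≈ 0.9449.
%OS = 100·exp(−πζ/√(1−ζ²)) = 100·exp(−π·0.9449/√(1−0.9449²)) ≈ 0.0115%.

%OS ≈ 0.0115%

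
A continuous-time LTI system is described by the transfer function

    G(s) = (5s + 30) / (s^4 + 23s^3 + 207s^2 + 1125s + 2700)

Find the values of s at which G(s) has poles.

The poles are the roots of the denominator s^4 + 23s^3 + 207s^2 + 1125s + 2700 = 0.
Trying s = -12: the polynomial evaluates to 0, so (s + 12) is a factor.
Dividing out leaves s^3 + 11s^2 + 75s + 225 = 0.
This factors further as (s^2 + 6s + 45)(s + 5) = 0.

s = -3 + 6j, -3 - 6j, -12, -5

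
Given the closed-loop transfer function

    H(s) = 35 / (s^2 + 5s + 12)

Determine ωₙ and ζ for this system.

ωₙ ≈ 3.464 rad/s, ζ ≈ 0.7217

Compare the denominator to the standard form s^2 + 2ζωₙs + ωₙ².
ωₙ² = 12, so ωₙ = √12 ≈ 3.464 rad/s.
2ζωₙ = 5, so ζ = 5/(2·√12) ≈ 0.7217.
With ζ = 0.7217 the response is underdamped.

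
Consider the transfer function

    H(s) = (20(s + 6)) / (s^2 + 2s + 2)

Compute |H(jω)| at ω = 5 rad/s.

Substitute s = j5: numerator = 120 + j100, denominator = -23 + j10.
|H(j5)| = |120 + j100| / |-23 + j10| = 156.20 / 25.080 ≈ 6.228.

|H(j5)| ≈ 6.228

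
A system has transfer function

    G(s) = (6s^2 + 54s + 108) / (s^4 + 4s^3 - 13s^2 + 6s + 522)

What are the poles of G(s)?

The poles are the roots of the denominator s^4 + 4s^3 - 13s^2 + 6s + 522 = 0.
No real roots exist; factor into two real quadratics: (s^2 - 6s + 18)(s^2 + 10s + 29) = 0.
Each quadratic gives a conjugate pair via the quadratic formula.

s = 3 + 3j, 3 - 3j, -5 + 2j, -5 - 2j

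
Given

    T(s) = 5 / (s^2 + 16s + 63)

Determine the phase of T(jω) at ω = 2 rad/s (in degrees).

At s = j2: numerator = 5, denominator = 59 + j32.
∠T = ∠num − ∠den = 0° − (28.474°) = -28.47°.

∠T(j2) ≈ -28.47°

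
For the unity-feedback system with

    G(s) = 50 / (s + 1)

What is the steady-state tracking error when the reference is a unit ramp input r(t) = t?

e_ss = ∞

G(s) has no poles at the origin.
This is a Type 0 system; Kv = lim_{s→0} s·G(s) = 0, so the steady-state error for a ramp input is infinite.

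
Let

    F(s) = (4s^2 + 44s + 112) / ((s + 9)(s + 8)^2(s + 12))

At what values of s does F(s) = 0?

s = -7, -4

Set the numerator to zero: 4s^2 + 44s + 112 = 0, i.e. 4·(s^2 + 11s + 28) = 0.
Factoring: (s + 7)(s + 4) = 0.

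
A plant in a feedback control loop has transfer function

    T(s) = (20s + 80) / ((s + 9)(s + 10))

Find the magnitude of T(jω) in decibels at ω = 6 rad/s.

Substitute s = j6: numerator = 80 + j120, denominator = 54 + j114.
|T(j6)| = |80 + j120| / |54 + j114| = 144.22 / 126.14 ≈ 1.143.
In decibels: 20·log₁₀(1.143) ≈ 1.16 dB.

|T(j6)|_dB ≈ 1.16 dB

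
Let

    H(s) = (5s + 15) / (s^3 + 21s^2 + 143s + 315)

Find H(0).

Set s = 0: H(0) = (15) / (315) = 1/21.

H(0) = 1/21 ≈ 0.04762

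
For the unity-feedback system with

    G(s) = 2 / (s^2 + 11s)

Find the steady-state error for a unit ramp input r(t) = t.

e_ss = 5.500

G(s) has one pole at the origin.
This is a Type 1 system. Kv = lim_{s→0} s·G(s) = 2/11.
e_ss = 1/Kv = 1/(2/11) = 11/2 ≈ 5.500.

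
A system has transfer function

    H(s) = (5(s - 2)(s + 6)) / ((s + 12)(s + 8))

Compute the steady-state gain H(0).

At s = 0 each factor (s + a) contributes a and each (s^2 + bs + c) contributes c.
H(0) = 5·(-2) · (6) / ((12) · (8)) = -60/96 = -5/8.

H(0) = -5/8 ≈ -0.6250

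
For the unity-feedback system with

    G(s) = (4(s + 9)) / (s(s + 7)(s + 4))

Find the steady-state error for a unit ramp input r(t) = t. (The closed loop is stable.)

G(s) has one pole at the origin.
This is a Type 1 system. Kv = lim_{s→0} s·G(s) = 36/28 = 9/7.
e_ss = 1/Kv = 1/(9/7) = 7/9 ≈ 0.7778.

e_ss = 0.7778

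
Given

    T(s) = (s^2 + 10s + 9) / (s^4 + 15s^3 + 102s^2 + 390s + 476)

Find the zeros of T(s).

s = -1, -9

Set the numerator to zero: s^2 + 10s + 9 = 0.
Factoring: (s + 1)(s + 9) = 0.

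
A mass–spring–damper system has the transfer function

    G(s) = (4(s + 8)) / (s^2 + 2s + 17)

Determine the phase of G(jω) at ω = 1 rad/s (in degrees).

At s = j1: numerator = 32 + j4, denominator = 16 + j2.
∠G = ∠num − ∠den = 7.1250° − (7.1250°) = 0°.

∠G(j1) ≈ 0°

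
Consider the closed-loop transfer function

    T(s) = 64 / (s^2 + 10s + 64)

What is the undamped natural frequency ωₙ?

ωₙ = 8 rad/s

Compare the denominator to the standard form s^2 + 2ζωₙs + ωₙ².
ωₙ² = 64, so ωₙ = 8 rad/s.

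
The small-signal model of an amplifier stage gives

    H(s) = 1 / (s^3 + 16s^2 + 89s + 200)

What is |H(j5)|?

Substitute s = j5: numerator = 1, denominator = -200 + j320.
|H(j5)| = |1| / |-200 + j320| = 1 / 377.36 ≈ 0.002650.

|H(j5)| ≈ 0.002650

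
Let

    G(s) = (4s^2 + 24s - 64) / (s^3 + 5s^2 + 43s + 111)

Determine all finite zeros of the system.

s = 2, -8

Set the numerator to zero: 4s^2 + 24s - 64 = 0, i.e. 4·(s^2 + 6s - 16) = 0.
Factoring: (s - 2)(s + 8) = 0.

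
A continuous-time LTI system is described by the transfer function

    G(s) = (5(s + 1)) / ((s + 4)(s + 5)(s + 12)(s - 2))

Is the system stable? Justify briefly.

The poles can be read from the denominator factors: s = -4, -5, -12, 2.
Since the pole(s) at s = 2 lie in the right half-plane, the system is unstable.

unstable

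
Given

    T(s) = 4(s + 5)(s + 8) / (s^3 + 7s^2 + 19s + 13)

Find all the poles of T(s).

The poles are the roots of the denominator s^3 + 7s^2 + 19s + 13 = 0.
Trying s = -1: the polynomial evaluates to 0, so (s + 1) is a factor.
Dividing out leaves s^2 + 6s + 13 = 0.
The quadratic formula then gives s = -3 ± 2j.

s = -3 + 2j, -3 - 2j, -1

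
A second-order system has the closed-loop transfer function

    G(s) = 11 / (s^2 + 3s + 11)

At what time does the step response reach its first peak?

t_p ≈ 1.062 s

Comparing s^2 + 3s + 11 to s^2 + 2ζωₙs + ωₙ²: ωₙ = √11 ≈ 3.317 rad/s and ζ = 3/(2·√11) ≈ 0.4523.
ζωₙ = 3/2 = 1.5, so ω_d = ωₙ√(1−ζ²) = √(ωₙ² − (ζωₙ)²) = √(11 − 1.5²) = √8.75 ≈ 2.958 rad/s.
t_p = π/ω_d = π/2.958 ≈ 1.062 s.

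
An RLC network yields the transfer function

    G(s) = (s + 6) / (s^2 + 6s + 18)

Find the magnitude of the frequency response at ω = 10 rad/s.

Substitute s = j10: numerator = 6 + j10, denominator = -82 + j60.
|G(j10)| = |6 + j10| / |-82 + j60| = 11.662 / 101.61 ≈ 0.1148.

|G(j10)| ≈ 0.1148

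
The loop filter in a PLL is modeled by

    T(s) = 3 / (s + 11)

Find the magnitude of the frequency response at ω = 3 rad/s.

Substitute s = j3: numerator = 3, denominator = 11 + j3.
|T(j3)| = |3| / |11 + j3| = 3 / 11.402 ≈ 0.2631.

|T(j3)| ≈ 0.2631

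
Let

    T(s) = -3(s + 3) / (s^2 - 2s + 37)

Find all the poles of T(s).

The poles are the roots of the denominator s^2 - 2s + 37 = 0.
Using the quadratic formula: s = (2 ± √(-144))/2 = 1 ± 6j.

s = 1 + 6j, 1 - 6j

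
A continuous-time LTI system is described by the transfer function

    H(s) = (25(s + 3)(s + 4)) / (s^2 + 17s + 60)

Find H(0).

Set s = 0: H(0) = (300) / (60) = 5.

H(0) = 5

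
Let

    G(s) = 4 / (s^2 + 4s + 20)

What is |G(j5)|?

Substitute s = j5: numerator = 4, denominator = -5 + j20.
|G(j5)| = |4| / |-5 + j20| = 4 / 20.616 ≈ 0.1940.

|G(j5)| ≈ 0.1940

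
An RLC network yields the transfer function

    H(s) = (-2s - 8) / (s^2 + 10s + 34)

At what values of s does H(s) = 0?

Set the numerator to zero: -2s - 8 = 0, i.e. -2·(s + 4) = 0.
So s = -4.

s = -4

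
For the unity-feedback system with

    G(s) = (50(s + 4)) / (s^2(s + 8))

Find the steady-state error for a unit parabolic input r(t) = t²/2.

G(s) has 2 poles at the origin.
This is a Type 2 system. Ka = lim_{s→0} s^2·G(s) = 200/8 = 25.
e_ss = 1/Ka = 1/(25) = 1/25 ≈ 0.04000.

e_ss = 0.04000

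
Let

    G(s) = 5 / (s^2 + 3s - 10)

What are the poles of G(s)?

The poles are the roots of the denominator s^2 + 3s - 10 = 0.
Factoring: (s + 5)(s - 2) = 0, so s = -5 and s = 2.

s = -5, 2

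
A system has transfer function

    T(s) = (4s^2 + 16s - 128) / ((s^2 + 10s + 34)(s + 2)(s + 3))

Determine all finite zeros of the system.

Set the numerator to zero: 4s^2 + 16s - 128 = 0, i.e. 4·(s^2 + 4s - 32) = 0.
Factoring: (s + 8)(s - 4) = 0.

s = -8, 4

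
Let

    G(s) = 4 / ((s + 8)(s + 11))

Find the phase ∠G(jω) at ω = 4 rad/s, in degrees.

∠G(j4) ≈ -46.55°

At s = j4: numerator = 4, denominator = 72 + j76.
∠G = ∠num − ∠den = 0° − (46.548°) = -46.55°.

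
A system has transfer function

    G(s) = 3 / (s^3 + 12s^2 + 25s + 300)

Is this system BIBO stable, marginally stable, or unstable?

marginally stable

The denominator s^3 + 12s^2 + 25s + 300 factors as (s^2 + 25)(s + 12), giving poles at s = 5j, -5j, -12.
Since the simple pole(s) at s = ±5j lie on the jω-axis with none in the right half-plane, the system is marginally stable.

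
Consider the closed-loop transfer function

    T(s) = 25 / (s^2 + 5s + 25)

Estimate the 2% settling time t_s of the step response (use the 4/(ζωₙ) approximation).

Comparing s^2 + 5s + 25 to s^2 + 2ζωₙs + ωₙ²: ωₙ = 5 rad/s and ζ = 5/(2·5) = 0.5.
ζωₙ = 5/2 = 2.5, so t_s ≈ 4/(ζωₙ) = 4/2.5 = 1.600 s.

t_s ≈ 1.600 s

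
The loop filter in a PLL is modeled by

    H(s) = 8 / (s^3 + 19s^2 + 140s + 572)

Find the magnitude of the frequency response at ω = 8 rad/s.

Substitute s = j8: numerator = 8, denominator = -644 + j608.
|H(j8)| = |8| / |-644 + j608| = 8 / 885.66 ≈ 0.009033.

|H(j8)| ≈ 0.009033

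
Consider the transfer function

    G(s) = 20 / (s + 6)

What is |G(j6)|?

|G(j6)| ≈ 2.357

Substitute s = j6: numerator = 20, denominator = 6 + j6.
|G(j6)| = |20| / |6 + j6| = 20 / 8.4853 ≈ 2.357.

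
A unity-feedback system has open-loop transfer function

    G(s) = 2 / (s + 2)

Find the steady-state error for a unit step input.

e_ss = 0.5000

G(s) has no poles at the origin.
This is a Type 0 system. Kp = lim_{s→0} G(s) = 2/2 = 1.
e_ss = 1/(1 + Kp) = 1/(1 + 1) = 1/2 ≈ 0.5000.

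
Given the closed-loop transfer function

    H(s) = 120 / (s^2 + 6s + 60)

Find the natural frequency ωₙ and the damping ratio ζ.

Compare the denominator to the standard form s^2 + 2ζωₙs + ωₙ².
ωₙ² = 60, so ωₙ = √60 ≈ 7.746 rad/s.
2ζωₙ = 6, so ζ = 6/(2·√60) ≈ 0.3873.
With ζ = 0.3873 the response is underdamped.

ωₙ ≈ 7.746 rad/s, ζ ≈ 0.3873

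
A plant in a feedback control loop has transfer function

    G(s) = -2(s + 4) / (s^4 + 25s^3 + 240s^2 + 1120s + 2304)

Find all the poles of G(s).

s = -4 ± 4j, -8, -9

The poles are the roots of the denominator s^4 + 25s^3 + 240s^2 + 1120s + 2304 = 0.
Trying s = -8: the polynomial evaluates to 0, so (s + 8) is a factor.
Dividing out leaves s^3 + 17s^2 + 104s + 288 = 0.
This factors further as (s^2 + 8s + 32)(s + 9) = 0.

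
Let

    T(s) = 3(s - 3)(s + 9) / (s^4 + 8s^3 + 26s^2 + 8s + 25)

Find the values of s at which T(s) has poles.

The poles are the roots of the denominator s^4 + 8s^3 + 26s^2 + 8s + 25 = 0.
No real roots exist; factor into two real quadratics: (s^2 + 1)(s^2 + 8s + 25) = 0.
Each quadratic gives a conjugate pair via the quadratic formula.

s = j, -j, -4 + 3j, -4 - 3j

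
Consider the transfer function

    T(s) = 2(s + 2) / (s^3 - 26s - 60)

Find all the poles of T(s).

s = -3 ± j, 6

The poles are the roots of the denominator s^3 - 26s - 60 = 0.
Trying s = 6: the polynomial evaluates to 0, so (s - 6) is a factor.
Dividing out leaves s^2 + 6s + 10 = 0.
The quadratic formula then gives s = -3 ± 1j.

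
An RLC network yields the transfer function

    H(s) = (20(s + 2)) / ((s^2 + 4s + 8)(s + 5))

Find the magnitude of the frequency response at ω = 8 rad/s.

Substitute s = j8: numerator = 40 + j160, denominator = -536 - j288.
|H(j8)| = |40 + j160| / |-536 - j288| = 164.92 / 608.47 ≈ 0.2710.

|H(j8)| ≈ 0.2710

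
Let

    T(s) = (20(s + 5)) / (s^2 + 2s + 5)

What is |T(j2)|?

Substitute s = j2: numerator = 100 + j40, denominator = 1 + j4.
|T(j2)| = |100 + j40| / |1 + j4| = 107.70 / 4.1231 ≈ 26.12.

|T(j2)| ≈ 26.12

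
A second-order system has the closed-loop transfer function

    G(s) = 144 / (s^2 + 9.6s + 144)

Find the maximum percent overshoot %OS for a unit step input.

Comparing s^2 + 9.6s + 144 to s^2 + 2ζωₙs + ωₙ²: ωₙ = 12 rad/s and ζ = 9.6/(2·12) = 0.4.
%OS = 100·exp(−πζ/√(1−ζ²)) = 100·exp(−π·0.4/√(1−0.4²)) ≈ 25.4%.

%OS ≈ 25.4%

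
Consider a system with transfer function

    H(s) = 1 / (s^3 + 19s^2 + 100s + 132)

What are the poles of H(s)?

s = -6, -2, -11

The poles are the roots of the denominator s^3 + 19s^2 + 100s + 132 = 0.
Trying s = -6: the polynomial evaluates to 0, so (s + 6) is a factor.
Dividing out leaves s^2 + 13s + 22 = 0.
Factoring the quadratic: (s + 2)(s + 11) = 0.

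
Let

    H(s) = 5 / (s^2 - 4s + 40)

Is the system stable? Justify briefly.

unstable

The denominator s^2 - 4s + 40 factors as (s^2 - 4s + 40), giving poles at s = 2 + 6j, 2 - 6j.
Since the pole(s) at s = 2 + 6j, 2 - 6j lie in the right half-plane, the system is unstable.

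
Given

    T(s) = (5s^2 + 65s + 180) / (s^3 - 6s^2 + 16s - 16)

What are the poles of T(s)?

The poles are the roots of the denominator s^3 - 6s^2 + 16s - 16 = 0.
Trying s = 2: the polynomial evaluates to 0, so (s - 2) is a factor.
Dividing out leaves s^2 - 4s + 8 = 0.
The quadratic formula then gives s = 2 ± 2j.

s = 2 ± 2j, 2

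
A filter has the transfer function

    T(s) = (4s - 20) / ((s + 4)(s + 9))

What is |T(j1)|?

Substitute s = j1: numerator = -20 + j4, denominator = 35 + j13.
|T(j1)| = |-20 + j4| / |35 + j13| = 20.396 / 37.336 ≈ 0.5463.

|T(j1)| ≈ 0.5463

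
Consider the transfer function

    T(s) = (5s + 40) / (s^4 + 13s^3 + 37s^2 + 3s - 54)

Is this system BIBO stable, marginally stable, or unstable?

unstable

The denominator s^4 + 13s^3 + 37s^2 + 3s - 54 factors as (s + 2)(s + 3)(s - 1)(s + 9), giving poles at s = -2, -3, 1, -9.
Since the pole(s) at s = 1 lie in the right half-plane, the system is unstable.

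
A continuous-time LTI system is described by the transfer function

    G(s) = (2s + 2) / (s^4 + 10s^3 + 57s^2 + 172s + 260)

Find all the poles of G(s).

s = -2 + 4j, -2 - 4j, -3 + 2j, -3 - 2j

The poles are the roots of the denominator s^4 + 10s^3 + 57s^2 + 172s + 260 = 0.
No real roots exist; factor into two real quadratics: (s^2 + 4s + 20)(s^2 + 6s + 13) = 0.
Each quadratic gives a conjugate pair via the quadratic formula.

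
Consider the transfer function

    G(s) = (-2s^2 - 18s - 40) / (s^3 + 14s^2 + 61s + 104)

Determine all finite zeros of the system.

s = -4, -5

Set the numerator to zero: -2s^2 - 18s - 40 = 0, i.e. -2·(s^2 + 9s + 20) = 0.
Factoring: (s + 4)(s + 5) = 0.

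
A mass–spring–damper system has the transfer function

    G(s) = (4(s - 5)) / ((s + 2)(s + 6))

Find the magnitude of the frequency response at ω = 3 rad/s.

|G(j3)| ≈ 0.9643

Substitute s = j3: numerator = -20 + j12, denominator = 3 + j24.
|G(j3)| = |-20 + j12| / |3 + j24| = 23.324 / 24.187 ≈ 0.9643.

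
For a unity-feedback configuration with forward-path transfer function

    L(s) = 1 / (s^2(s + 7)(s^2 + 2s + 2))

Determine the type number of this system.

The denominator has 2 factors of s at the origin (free integrators), so this is a Type 2 system.

Type 2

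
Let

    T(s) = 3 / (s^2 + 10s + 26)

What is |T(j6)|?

Substitute s = j6: numerator = 3, denominator = -10 + j60.
|T(j6)| = |3| / |-10 + j60| = 3 / 60.828 ≈ 0.04932.

|T(j6)| ≈ 0.04932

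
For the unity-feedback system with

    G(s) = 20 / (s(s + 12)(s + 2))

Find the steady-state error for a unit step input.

G(s) has one pole at the origin.
This is a Type 1 system; for a step input the steady-state error is zero.

e_ss = 0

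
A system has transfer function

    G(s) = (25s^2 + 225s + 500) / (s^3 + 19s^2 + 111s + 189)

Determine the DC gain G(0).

Set s = 0: G(0) = (500) / (189) = 500/189.

G(0) = 500/189 ≈ 2.646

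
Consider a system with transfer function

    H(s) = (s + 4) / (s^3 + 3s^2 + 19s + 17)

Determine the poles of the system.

The poles are the roots of the denominator s^3 + 3s^2 + 19s + 17 = 0.
Trying s = -1: the polynomial evaluates to 0, so (s + 1) is a factor.
Dividing out leaves s^2 + 2s + 17 = 0.
The quadratic formula then gives s = -1 ± 4j.

s = -1 ± 4j, -1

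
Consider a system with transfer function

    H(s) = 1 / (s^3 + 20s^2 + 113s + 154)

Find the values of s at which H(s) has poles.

s = -11, -2, -7

The poles are the roots of the denominator s^3 + 20s^2 + 113s + 154 = 0.
Trying s = -11: the polynomial evaluates to 0, so (s + 11) is a factor.
Dividing out leaves s^2 + 9s + 14 = 0.
Factoring the quadratic: (s + 2)(s + 7) = 0.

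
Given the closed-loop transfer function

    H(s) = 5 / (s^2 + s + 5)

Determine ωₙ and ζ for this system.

Compare the denominator to the standard form s^2 + 2ζωₙs + ωₙ².
ωₙ² = 5, so ωₙ = √5 ≈ 2.236 rad/s.
2ζωₙ = 1, so ζ = 1/(2·√5) ≈ 0.2236.

ωₙ ≈ 2.236 rad/s, ζ ≈ 0.2236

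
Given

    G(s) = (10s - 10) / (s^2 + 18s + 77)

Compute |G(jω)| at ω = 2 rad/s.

|G(j2)| ≈ 0.2747

Substitute s = j2: numerator = -10 + j20, denominator = 73 + j36.
|G(j2)| = |-10 + j20| / |73 + j36| = 22.361 / 81.394 ≈ 0.2747.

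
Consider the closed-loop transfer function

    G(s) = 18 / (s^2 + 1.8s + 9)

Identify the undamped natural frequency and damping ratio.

ωₙ = 3 rad/s, ζ = 0.3

Compare the denominator to the standard form s^2 + 2ζωₙs + ωₙ².
ωₙ² = 9, so ωₙ = 3 rad/s.
2ζωₙ = 1.8, so ζ = 1.8/(2·3) = 0.3.
With ζ = 0.3 the response is underdamped.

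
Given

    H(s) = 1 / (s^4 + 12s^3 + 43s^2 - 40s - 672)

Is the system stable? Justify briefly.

unstable

The denominator s^4 + 12s^3 + 43s^2 - 40s - 672 factors as (s^2 + 8s + 32)(s - 3)(s + 7), giving poles at s = -4 ± 4j, 3, -7.
Since the pole(s) at s = 3 lie in the right half-plane, the system is unstable.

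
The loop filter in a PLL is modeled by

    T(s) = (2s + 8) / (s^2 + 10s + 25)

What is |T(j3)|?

|T(j3)| ≈ 0.2941

Substitute s = j3: numerator = 8 + j6, denominator = 16 + j30.
|T(j3)| = |8 + j6| / |16 + j30| = 10 / 34 ≈ 0.2941.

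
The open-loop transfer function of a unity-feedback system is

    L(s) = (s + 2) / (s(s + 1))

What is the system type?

Type 1

The denominator has 1 factor of s at the origin (free integrator), so this is a Type 1 system.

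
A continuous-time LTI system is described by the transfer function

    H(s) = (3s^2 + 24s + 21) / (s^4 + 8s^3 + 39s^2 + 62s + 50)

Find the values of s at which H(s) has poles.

s = -1 ± j, -3 ± 4j

The poles are the roots of the denominator s^4 + 8s^3 + 39s^2 + 62s + 50 = 0.
No real roots exist; factor into two real quadratics: (s^2 + 2s + 2)(s^2 + 6s + 25) = 0.
Each quadratic gives a conjugate pair via the quadratic formula.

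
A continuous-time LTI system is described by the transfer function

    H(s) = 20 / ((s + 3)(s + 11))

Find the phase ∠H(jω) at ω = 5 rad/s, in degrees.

∠H(j5) ≈ -83.48°

At s = j5: numerator = 20, denominator = 8 + j70.
∠H = ∠num − ∠den = 0° − (83.480°) = -83.48°.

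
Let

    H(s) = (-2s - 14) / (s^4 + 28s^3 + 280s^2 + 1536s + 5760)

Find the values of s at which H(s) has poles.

The poles are the roots of the denominator s^4 + 28s^3 + 280s^2 + 1536s + 5760 = 0.
Trying s = -12: the polynomial evaluates to 0, so (s + 12) is a factor.
Dividing out leaves s^3 + 16s^2 + 88s + 480 = 0.
This factors further as (s^2 + 4s + 40)(s + 12) = 0.

s = -2 ± 6j, -12, -12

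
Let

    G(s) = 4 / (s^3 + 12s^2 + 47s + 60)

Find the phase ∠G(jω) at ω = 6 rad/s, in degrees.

∠G(j6) ≈ -169.9°

At s = j6: numerator = 4, denominator = -372 + j66.
∠G = ∠num − ∠den = 0° − (169.94°) = -169.9°.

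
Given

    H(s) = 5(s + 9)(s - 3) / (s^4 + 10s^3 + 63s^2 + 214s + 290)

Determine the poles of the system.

The poles are the roots of the denominator s^4 + 10s^3 + 63s^2 + 214s + 290 = 0.
No real roots exist; factor into two real quadratics: (s^2 + 6s + 10)(s^2 + 4s + 29) = 0.
Each quadratic gives a conjugate pair via the quadratic formula.

s = -3 + j, -3 - j, -2 + 5j, -2 - 5j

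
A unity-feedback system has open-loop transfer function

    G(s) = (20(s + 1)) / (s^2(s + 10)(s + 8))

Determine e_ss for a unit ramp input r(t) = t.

G(s) has 2 poles at the origin.
This is a Type 2 system; for a ramp input the steady-state error is zero.

e_ss = 0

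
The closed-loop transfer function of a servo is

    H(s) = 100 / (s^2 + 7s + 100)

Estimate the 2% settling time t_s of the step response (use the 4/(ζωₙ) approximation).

Comparing s^2 + 7s + 100 to s^2 + 2ζωₙs + ωₙ²: ωₙ = 10 rad/s and ζ = 7/(2·10) = 0.35.
ζωₙ = 7/2 = 3.5, so t_s ≈ 4/(ζωₙ) = 4/3.5 ≈ 1.143 s.

t_s ≈ 1.143 s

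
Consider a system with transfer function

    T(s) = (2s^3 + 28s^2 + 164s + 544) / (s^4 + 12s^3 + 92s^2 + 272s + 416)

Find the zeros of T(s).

Set the numerator to zero: 2s^3 + 28s^2 + 164s + 544 = 0, i.e. 2·(s^3 + 14s^2 + 82s + 272) = 0.
Factoring: (s^2 + 6s + 34)(s + 8) = 0.

s = -3 ± 5j, -8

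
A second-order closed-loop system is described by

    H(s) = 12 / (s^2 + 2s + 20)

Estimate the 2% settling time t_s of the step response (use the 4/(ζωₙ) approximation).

Comparing s^2 + 2s + 20 to s^2 + 2ζωₙs + ωₙ²: ωₙ = √20 ≈ 4.472 rad/s and ζ = 2/(2·√20) ≈ 0.2236.
ζωₙ = 2/2 = 1, so t_s ≈ 4/(ζωₙ) = 4/1 = 4 s.

t_s ≈ 4 s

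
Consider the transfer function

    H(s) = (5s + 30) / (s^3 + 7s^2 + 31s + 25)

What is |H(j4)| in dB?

|H(j4)|_dB ≈ -9.34 dB

Substitute s = j4: numerator = 30 + j20, denominator = -87 + j60.
|H(j4)| = |30 + j20| / |-87 + j60| = 36.056 / 105.68 ≈ 0.3412.
In decibels: 20·log₁₀(0.3412) ≈ -9.34 dB.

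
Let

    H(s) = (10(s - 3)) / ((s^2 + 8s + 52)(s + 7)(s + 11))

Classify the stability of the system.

The poles can be read from the denominator factors: s = -4 ± 6j, -7, -11.
Since all poles lie strictly in the left half-plane, the system is stable.

stable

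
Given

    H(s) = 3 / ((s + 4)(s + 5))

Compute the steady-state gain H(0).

At s = 0 each factor (s + a) contributes a and each (s^2 + bs + c) contributes c.
H(0) = 3·1 / ((4) · (5)) = 3/20 = 3/20.

H(0) = 3/20 ≈ 0.1500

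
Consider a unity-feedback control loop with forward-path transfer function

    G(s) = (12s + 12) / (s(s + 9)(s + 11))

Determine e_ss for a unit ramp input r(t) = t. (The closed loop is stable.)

e_ss = 8.250

G(s) has one pole at the origin.
This is a Type 1 system. Kv = lim_{s→0} s·G(s) = 12/99 = 4/33.
e_ss = 1/Kv = 1/(4/33) = 33/4 ≈ 8.250.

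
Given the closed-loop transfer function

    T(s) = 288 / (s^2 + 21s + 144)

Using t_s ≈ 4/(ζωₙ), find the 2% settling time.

Comparing s^2 + 21s + 144 to s^2 + 2ζωₙs + ωₙ²: ωₙ = 12 rad/s and ζ = 21/(2·12) = 0.875.
ζωₙ = 21/2 = 10.5, so t_s ≈ 4/(ζωₙ) = 4/10.5 ≈ 0.3810 s.

t_s ≈ 0.3810 s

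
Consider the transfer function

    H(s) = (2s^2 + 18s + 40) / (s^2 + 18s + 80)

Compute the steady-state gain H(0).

Set s = 0: H(0) = (40) / (80) = 1/2.

H(0) = 1/2 ≈ 0.5000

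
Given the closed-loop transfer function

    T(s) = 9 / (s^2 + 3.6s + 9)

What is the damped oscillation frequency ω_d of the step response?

ω_d = 2.400 rad/s

Comparing s^2 + 3.6s + 9 to s^2 + 2ζωₙs + ωₙ²: ωₙ = 3 rad/s and ζ = 3.6/(2·3) = 0.6.
ζωₙ = 3.6/2 = 1.8, so ω_d = ωₙ√(1−ζ²) = √(ωₙ² − (ζωₙ)²) = √(9 − 1.8²) = √5.76 = 2.400 rad/s.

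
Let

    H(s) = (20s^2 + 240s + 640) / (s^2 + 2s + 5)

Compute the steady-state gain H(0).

H(0) = 128

Set s = 0: H(0) = (640) / (5) = 128.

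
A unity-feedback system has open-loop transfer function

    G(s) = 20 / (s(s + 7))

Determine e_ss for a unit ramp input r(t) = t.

G(s) has one pole at the origin.
This is a Type 1 system. Kv = lim_{s→0} s·G(s) = 20/7.
e_ss = 1/Kv = 1/(20/7) = 7/20 ≈ 0.3500.

e_ss = 0.3500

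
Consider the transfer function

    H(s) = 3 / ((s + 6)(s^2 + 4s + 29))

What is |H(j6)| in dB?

|H(j6)|_dB ≈ -37.0 dB

Substitute s = j6: numerator = 3, denominator = -186 + j102.
|H(j6)| = |3| / |-186 + j102| = 3 / 212.13 ≈ 0.01414.
In decibels: 20·log₁₀(0.01414) ≈ -37.0 dB.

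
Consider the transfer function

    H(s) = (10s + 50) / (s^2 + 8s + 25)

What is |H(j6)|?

|H(j6)| ≈ 1.586

Substitute s = j6: numerator = 50 + j60, denominator = -11 + j48.
|H(j6)| = |50 + j60| / |-11 + j48| = 78.102 / 49.244 ≈ 1.586.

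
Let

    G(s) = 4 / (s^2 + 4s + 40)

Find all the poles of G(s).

s = -2 + 6j, -2 - 6j

The poles are the roots of the denominator s^2 + 4s + 40 = 0.
Using the quadratic formula: s = (-4 ± √(-144))/2 = -2 ± 6j.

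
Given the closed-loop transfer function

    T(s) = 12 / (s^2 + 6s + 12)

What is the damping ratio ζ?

ζ ≈ 0.8660

Compare the denominator to the standard form s^2 + 2ζωₙs + ωₙ².
ωₙ² = 12, so ωₙ = √12 ≈ 3.464 rad/s.
2ζωₙ = 6, so ζ = 6/(2·√12) ≈ 0.8660.
With ζ = 0.8660 the response is underdamped.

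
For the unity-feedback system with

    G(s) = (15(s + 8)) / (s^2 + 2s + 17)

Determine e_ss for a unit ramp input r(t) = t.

G(s) has no poles at the origin.
This is a Type 0 system; Kv = lim_{s→0} s·G(s) = 0, so the steady-state error for a ramp input is infinite.

e_ss = ∞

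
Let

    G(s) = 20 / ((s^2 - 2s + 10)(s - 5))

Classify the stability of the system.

unstable

The poles can be read from the denominator factors: s = 1 + 3j, 1 - 3j, 5.
Since the pole(s) at s = 1 ± 3j, 5 lie in the right half-plane, the system is unstable.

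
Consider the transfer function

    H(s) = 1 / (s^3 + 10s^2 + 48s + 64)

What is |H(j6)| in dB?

|H(j6)|_dB ≈ -49.7 dB

Substitute s = j6: numerator = 1, denominator = -296 + j72.
|H(j6)| = |1| / |-296 + j72| = 1 / 304.63 ≈ 0.003283.
In decibels: 20·log₁₀(0.003283) ≈ -49.7 dB.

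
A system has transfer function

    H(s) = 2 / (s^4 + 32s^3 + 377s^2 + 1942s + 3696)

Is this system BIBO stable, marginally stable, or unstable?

The denominator s^4 + 32s^3 + 377s^2 + 1942s + 3696 factors as (s + 11)(s + 8)(s + 6)(s + 7), giving poles at s = -11, -8, -6, -7.
Since all poles lie strictly in the left half-plane, the system is stable.

stable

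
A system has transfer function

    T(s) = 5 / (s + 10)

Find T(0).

T(0) = 1/2 ≈ 0.5000

Set s = 0: T(0) = (5) / (10) = 1/2.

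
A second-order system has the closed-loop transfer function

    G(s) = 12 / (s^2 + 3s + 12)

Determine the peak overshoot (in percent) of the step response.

Comparing s^2 + 3s + 12 to s^2 + 2ζωₙs + ωₙ²: ωₙ = √12 ≈ 3.464 rad/s and ζ = 3/(2·√12) ≈ 0.4330.
%OS = 100·exp(−πζ/√(1−ζ²)) = 100·exp(−π·0.4330/√(1−0.4330²)) ≈ 22.1%.

%OS ≈ 22.1%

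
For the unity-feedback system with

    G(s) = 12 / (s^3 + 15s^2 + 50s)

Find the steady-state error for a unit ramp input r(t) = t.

G(s) has one pole at the origin.
This is a Type 1 system. Kv = lim_{s→0} s·G(s) = 12/50 = 6/25.
e_ss = 1/Kv = 1/(6/25) = 25/6 ≈ 4.167.

e_ss = 4.167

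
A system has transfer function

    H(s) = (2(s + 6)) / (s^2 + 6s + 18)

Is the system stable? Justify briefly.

stable

The denominator s^2 + 6s + 18 factors as (s^2 + 6s + 18), giving poles at s = -3 + 3j, -3 - 3j.
Since all poles lie strictly in the left half-plane, the system is stable.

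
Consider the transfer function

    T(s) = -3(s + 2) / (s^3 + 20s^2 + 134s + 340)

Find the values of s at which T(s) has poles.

The poles are the roots of the denominator s^3 + 20s^2 + 134s + 340 = 0.
Trying s = -10: the polynomial evaluates to 0, so (s + 10) is a factor.
Dividing out leaves s^2 + 10s + 34 = 0.
The quadratic formula then gives s = -5 ± 3j.

s = -5 ± 3j, -10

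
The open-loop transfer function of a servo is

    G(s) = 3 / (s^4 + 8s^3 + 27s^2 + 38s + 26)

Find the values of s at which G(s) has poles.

s = -3 ± 2j, -1 ± j

The poles are the roots of the denominator s^4 + 8s^3 + 27s^2 + 38s + 26 = 0.
No real roots exist; factor into two real quadratics: (s^2 + 6s + 13)(s^2 + 2s + 2) = 0.
Each quadratic gives a conjugate pair via the quadratic formula.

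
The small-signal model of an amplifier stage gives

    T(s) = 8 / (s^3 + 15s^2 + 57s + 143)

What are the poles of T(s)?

s = -2 + 3j, -2 - 3j, -11

The poles are the roots of the denominator s^3 + 15s^2 + 57s + 143 = 0.
Trying s = -11: the polynomial evaluates to 0, so (s + 11) is a factor.
Dividing out leaves s^2 + 4s + 13 = 0.
The quadratic formula then gives s = -2 ± 3j.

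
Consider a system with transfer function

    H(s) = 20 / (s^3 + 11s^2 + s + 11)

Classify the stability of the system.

marginally stable

The denominator s^3 + 11s^2 + s + 11 factors as (s^2 + 1)(s + 11), giving poles at s = ±j, -11.
Since the simple pole(s) at s = ±j lie on the jω-axis with none in the right half-plane, the system is marginally stable.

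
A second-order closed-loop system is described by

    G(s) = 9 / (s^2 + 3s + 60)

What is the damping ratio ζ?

Compare the denominator to the standard form s^2 + 2ζωₙs + ωₙ².
ωₙ² = 60, so ωₙ = √60 ≈ 7.746 rad/s.
2ζωₙ = 3, so ζ = 3/(2·√60) ≈ 0.1936.

ζ ≈ 0.1936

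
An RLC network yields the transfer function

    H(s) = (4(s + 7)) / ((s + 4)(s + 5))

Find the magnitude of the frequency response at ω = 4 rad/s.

Substitute s = j4: numerator = 28 + j16, denominator = 4 + j36.
|H(j4)| = |28 + j16| / |4 + j36| = 32.249 / 36.222 ≈ 0.8903.

|H(j4)| ≈ 0.8903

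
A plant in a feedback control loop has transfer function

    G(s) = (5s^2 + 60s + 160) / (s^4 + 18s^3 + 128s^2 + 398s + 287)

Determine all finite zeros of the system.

s = -8, -4

Set the numerator to zero: 5s^2 + 60s + 160 = 0, i.e. 5·(s^2 + 12s + 32) = 0.
Factoring: (s + 8)(s + 4) = 0.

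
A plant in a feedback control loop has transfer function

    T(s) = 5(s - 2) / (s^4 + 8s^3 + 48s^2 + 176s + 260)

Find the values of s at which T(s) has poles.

The poles are the roots of the denominator s^4 + 8s^3 + 48s^2 + 176s + 260 = 0.
No real roots exist; factor into two real quadratics: (s^2 + 2s + 26)(s^2 + 6s + 10) = 0.
Each quadratic gives a conjugate pair via the quadratic formula.

s = -1 ± 5j, -3 ± j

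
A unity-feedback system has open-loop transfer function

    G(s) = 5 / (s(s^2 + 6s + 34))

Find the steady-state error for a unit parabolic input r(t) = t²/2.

G(s) has one pole at the origin.
This is a Type 1 system; Ka = lim_{s→0} s^2·G(s) = 0, so the steady-state error for a parabola input is infinite.

e_ss = ∞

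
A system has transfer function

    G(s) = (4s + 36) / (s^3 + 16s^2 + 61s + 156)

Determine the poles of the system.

The poles are the roots of the denominator s^3 + 16s^2 + 61s + 156 = 0.
Trying s = -12: the polynomial evaluates to 0, so (s + 12) is a factor.
Dividing out leaves s^2 + 4s + 13 = 0.
The quadratic formula then gives s = -2 ± 3j.

s = -2 ± 3j, -12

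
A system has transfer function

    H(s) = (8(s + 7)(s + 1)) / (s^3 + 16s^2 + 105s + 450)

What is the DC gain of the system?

H(0) = 28/225 ≈ 0.1244

Set s = 0: H(0) = (56) / (450) = 28/225.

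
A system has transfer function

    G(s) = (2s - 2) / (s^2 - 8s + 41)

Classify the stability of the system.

The denominator s^2 - 8s + 41 factors as (s^2 - 8s + 41), giving poles at s = 4 + 5j, 4 - 5j.
Since the pole(s) at s = 4 + 5j, 4 - 5j lie in the right half-plane, the system is unstable.

unstable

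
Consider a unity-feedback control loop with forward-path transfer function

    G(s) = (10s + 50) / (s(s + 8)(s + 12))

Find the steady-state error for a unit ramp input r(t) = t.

G(s) has one pole at the origin.
This is a Type 1 system. Kv = lim_{s→0} s·G(s) = 50/96 = 25/48.
e_ss = 1/Kv = 1/(25/48) = 48/25 ≈ 1.920.

e_ss = 1.920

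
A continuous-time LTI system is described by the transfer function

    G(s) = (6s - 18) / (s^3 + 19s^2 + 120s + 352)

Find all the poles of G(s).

The poles are the roots of the denominator s^3 + 19s^2 + 120s + 352 = 0.
Trying s = -11: the polynomial evaluates to 0, so (s + 11) is a factor.
Dividing out leaves s^2 + 8s + 32 = 0.
The quadratic formula then gives s = -4 ± 4j.

s = -4 + 4j, -4 - 4j, -11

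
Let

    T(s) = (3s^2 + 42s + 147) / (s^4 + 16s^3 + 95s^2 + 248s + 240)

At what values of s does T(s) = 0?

Set the numerator to zero: 3s^2 + 42s + 147 = 0, i.e. 3·(s^2 + 14s + 49) = 0.
Factoring: (s + 7)^2 = 0.

s = -7, -7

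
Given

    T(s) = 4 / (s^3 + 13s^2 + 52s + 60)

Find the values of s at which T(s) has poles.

The poles are the roots of the denominator s^3 + 13s^2 + 52s + 60 = 0.
Trying s = -6: the polynomial evaluates to 0, so (s + 6) is a factor.
Dividing out leaves s^2 + 7s + 10 = 0.
Factoring the quadratic: (s + 2)(s + 5) = 0.

s = -6, -2, -5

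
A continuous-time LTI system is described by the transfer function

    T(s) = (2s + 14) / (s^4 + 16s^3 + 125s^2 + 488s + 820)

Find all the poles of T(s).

The poles are the roots of the denominator s^4 + 16s^3 + 125s^2 + 488s + 820 = 0.
No real roots exist; factor into two real quadratics: (s^2 + 8s + 20)(s^2 + 8s + 41) = 0.
Each quadratic gives a conjugate pair via the quadratic formula.

s = -4 ± 2j, -4 ± 5j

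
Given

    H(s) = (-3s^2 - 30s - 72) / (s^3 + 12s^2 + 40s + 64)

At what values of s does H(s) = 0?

s = -6, -4

Set the numerator to zero: -3s^2 - 30s - 72 = 0, i.e. -3·(s^2 + 10s + 24) = 0.
Factoring: (s + 6)(s + 4) = 0.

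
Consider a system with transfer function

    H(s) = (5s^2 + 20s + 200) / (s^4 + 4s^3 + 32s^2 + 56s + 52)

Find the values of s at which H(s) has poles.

s = -1 + j, -1 - j, -1 + 5j, -1 - 5j

The poles are the roots of the denominator s^4 + 4s^3 + 32s^2 + 56s + 52 = 0.
No real roots exist; factor into two real quadratics: (s^2 + 2s + 2)(s^2 + 2s + 26) = 0.
Each quadratic gives a conjugate pair via the quadratic formula.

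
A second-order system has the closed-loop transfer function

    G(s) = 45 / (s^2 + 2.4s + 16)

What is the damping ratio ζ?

Compare the denominator to the standard form s^2 + 2ζωₙs + ωₙ².
ωₙ² = 16, so ωₙ = 4 rad/s.
2ζωₙ = 2.4, so ζ = 2.4/(2·4) = 0.3.

ζ = 0.3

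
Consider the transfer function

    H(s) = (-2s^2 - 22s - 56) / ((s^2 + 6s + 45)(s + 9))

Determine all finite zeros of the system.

Set the numerator to zero: -2s^2 - 22s - 56 = 0, i.e. -2·(s^2 + 11s + 28) = 0.
Factoring: (s + 4)(s + 7) = 0.

s = -4, -7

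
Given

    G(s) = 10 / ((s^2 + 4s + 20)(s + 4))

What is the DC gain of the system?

At s = 0 each factor (s + a) contributes a and each (s^2 + bs + c) contributes c.
G(0) = 10·1 / ((20) · (4)) = 10/80 = 1/8.

G(0) = 1/8 ≈ 0.1250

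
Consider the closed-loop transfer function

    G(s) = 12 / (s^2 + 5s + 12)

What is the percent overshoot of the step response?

Comparing s^2 + 5s + 12 to s^2 + 2ζωₙs + ωₙ²: ωₙ = √12 ≈ 3.464 rad/s and ζ = 5/(2·√12) ≈ 0.7217.
%OS = 100·exp(−πζ/√(1−ζ²)) = 100·exp(−π·0.7217/√(1−0.7217²)) ≈ 3.78%.

%OS ≈ 3.78%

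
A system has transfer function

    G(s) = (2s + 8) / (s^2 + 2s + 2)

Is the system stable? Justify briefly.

stable

The denominator s^2 + 2s + 2 factors as (s^2 + 2s + 2), giving poles at s = -1 + j, -1 - j.
Since all poles lie strictly in the left half-plane, the system is stable.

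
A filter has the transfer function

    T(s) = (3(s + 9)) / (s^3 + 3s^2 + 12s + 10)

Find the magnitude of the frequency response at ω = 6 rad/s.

Substitute s = j6: numerator = 27 + j18, denominator = -98 - j144.
|T(j6)| = |27 + j18| / |-98 - j144| = 32.450 / 174.18 ≈ 0.1863.

|T(j6)| ≈ 0.1863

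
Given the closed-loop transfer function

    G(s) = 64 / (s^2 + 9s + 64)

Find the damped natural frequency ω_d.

ω_d ≈ 6.614 rad/s

Comparing s^2 + 9s + 64 to s^2 + 2ζωₙs + ωₙ²: ωₙ = 8 rad/s and ζ = 9/(2·8) = 0.5625.
ζωₙ = 9/2 = 4.5, so ω_d = ωₙ√(1−ζ²) = √(ωₙ² − (ζωₙ)²) = √(64 − 4.5²) = √43.75 ≈ 6.614 rad/s.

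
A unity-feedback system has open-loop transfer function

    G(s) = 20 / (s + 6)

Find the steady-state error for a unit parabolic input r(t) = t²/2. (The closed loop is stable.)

G(s) has no poles at the origin.
This is a Type 0 system; Ka = lim_{s→0} s^2·G(s) = 0, so the steady-state error for a parabola input is infinite.

e_ss = ∞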